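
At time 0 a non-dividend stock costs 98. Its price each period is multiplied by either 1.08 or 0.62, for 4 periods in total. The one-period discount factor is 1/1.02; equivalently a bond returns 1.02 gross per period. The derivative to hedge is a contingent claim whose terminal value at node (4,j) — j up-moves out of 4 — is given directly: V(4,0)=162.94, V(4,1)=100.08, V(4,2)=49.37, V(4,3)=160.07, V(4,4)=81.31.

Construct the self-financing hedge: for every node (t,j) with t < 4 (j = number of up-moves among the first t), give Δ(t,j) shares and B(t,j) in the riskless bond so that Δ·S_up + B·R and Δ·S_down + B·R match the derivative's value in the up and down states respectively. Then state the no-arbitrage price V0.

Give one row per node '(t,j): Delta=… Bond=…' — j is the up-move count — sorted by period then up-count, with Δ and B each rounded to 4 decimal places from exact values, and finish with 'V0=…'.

(0,0): Delta=-0.4478 Bond=141.8405
(1,0): Delta=2.4462 Bond=-31.1614
(1,1): Delta=-0.6970 Bond=171.0531
(2,0): Delta=-2.9586 Bond=171.8218
(2,1): Delta=2.9116 Bond=-62.3256
(2,2): Delta=-1.0077 Bond=209.9942
(3,0): Delta=-5.8508 Bond=242.8082
(3,1): Delta=-2.7096 Bond=165.1257
(3,2): Delta=3.3957 Bond=-97.8768
(3,3): Delta=-1.3869 Bond=261.0047
V0=97.9571

Under the risk-neutral measure, an up-move has probability p* = (R−d)/(u−d) = 0.8696 and values discount at R = 1.02.
Terminal values V(4,·): V(4,0)=162.9400, V(4,1)=100.0800, V(4,2)=49.3700, V(4,3)=160.0700, V(4,4)=81.3100
Node (3,0) S=23.3561: V=(p*·100.0800+(1−p*)·162.9400)/1.02=106.1560; Δ=(100.0800−162.9400)/(25.2246−14.4808)=-5.8508; B=V−Δ·S=242.8082
Node (3,1) S=40.6849: V=(p*·49.3700+(1−p*)·100.0800)/1.02=54.8866; Δ=(49.3700−100.0800)/(43.9397−25.2246)=-2.7096; B=V−Δ·S=165.1257
Node (3,2) S=70.8705: V=(p*·160.0700+(1−p*)·49.3700)/1.02=142.7754; Δ=(160.0700−49.3700)/(76.5401−43.9397)=3.3957; B=V−Δ·S=-97.8768
Node (3,3) S=123.4518: V=(p*·81.3100+(1−p*)·160.0700)/1.02=89.7873; Δ=(81.3100−160.0700)/(133.3279−76.5401)=-1.3869; B=V−Δ·S=261.0047
Node (2,0) S=37.6712: V=(p*·54.8866+(1−p*)·106.1560)/1.02=60.3666; Δ=(54.8866−106.1560)/(40.6849−23.3561)=-2.9586; B=V−Δ·S=171.8218
Node (2,1) S=65.6208: V=(p*·142.7754+(1−p*)·54.8866)/1.02=128.7369; Δ=(142.7754−54.8866)/(70.8705−40.6849)=2.9116; B=V−Δ·S=-62.3256
Node (2,2) S=114.3072: V=(p*·89.7873+(1−p*)·142.7754)/1.02=94.8027; Δ=(89.7873−142.7754)/(123.4518−70.8705)=-1.0077; B=V−Δ·S=209.9942
Node (1,0) S=60.7600: V=(p*·128.7369+(1−p*)·60.3666)/1.02=117.4696; Δ=(128.7369−60.3666)/(65.6208−37.6712)=2.4462; B=V−Δ·S=-31.1614
Node (1,1) S=105.8400: V=(p*·94.8027+(1−p*)·128.7369)/1.02=97.2833; Δ=(94.8027−128.7369)/(114.3072−65.6208)=-0.6970; B=V−Δ·S=171.0531
Node (0,0) S=98.0000: V=(p*·97.2833+(1−p*)·117.4696)/1.02=97.9571; Δ=(97.2833−117.4696)/(105.8400−60.7600)=-0.4478; B=V−Δ·S=141.8405
Each (Δ,B) replicates both successor values, so the strategy is self-financing and V0 is arbitrage-free.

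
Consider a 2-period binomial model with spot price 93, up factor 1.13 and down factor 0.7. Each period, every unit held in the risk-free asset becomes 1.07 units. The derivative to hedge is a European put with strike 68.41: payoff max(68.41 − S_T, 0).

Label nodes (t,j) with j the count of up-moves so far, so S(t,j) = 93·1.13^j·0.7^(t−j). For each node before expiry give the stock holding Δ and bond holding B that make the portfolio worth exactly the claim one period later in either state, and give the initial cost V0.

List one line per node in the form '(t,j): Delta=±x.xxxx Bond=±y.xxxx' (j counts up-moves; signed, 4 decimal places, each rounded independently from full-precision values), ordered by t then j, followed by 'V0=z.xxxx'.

Under the risk-neutral measure, an up-move has probability p* = (R−d)/(u−d) = 0.8605 and values discount at R = 1.07.
Payoff layer (t=2): V(2,0)=22.8400, V(2,1)=0.0000, V(2,2)=0.0000
Node (1,0) S=65.1000: V=(p*·0.0000+(1−p*)·22.8400)/1.07=2.9785; Δ=(0.0000−22.8400)/(73.5630−45.5700)=-0.8159; B=V−Δ·S=56.0948
Node (1,1) S=105.0900: V=(p*·0.0000+(1−p*)·0.0000)/1.07=0.0000; Δ=(0.0000−0.0000)/(118.7517−73.5630)=0.0000; B=V−Δ·S=0.0000
Node (0,0) S=93.0000: V=(p*·0.0000+(1−p*)·2.9785)/1.07=0.3884; Δ=(0.0000−2.9785)/(105.0900−65.1000)=-0.0745; B=V−Δ·S=7.3151
Each (Δ,B) replicates both successor values, so the strategy is self-financing and V0 is arbitrage-free.

(0,0): Delta=-0.0745 Bond=7.3151
(1,0): Delta=-0.8159 Bond=56.0948
(1,1): Delta=0.0000 Bond=0.0000
V0=0.3884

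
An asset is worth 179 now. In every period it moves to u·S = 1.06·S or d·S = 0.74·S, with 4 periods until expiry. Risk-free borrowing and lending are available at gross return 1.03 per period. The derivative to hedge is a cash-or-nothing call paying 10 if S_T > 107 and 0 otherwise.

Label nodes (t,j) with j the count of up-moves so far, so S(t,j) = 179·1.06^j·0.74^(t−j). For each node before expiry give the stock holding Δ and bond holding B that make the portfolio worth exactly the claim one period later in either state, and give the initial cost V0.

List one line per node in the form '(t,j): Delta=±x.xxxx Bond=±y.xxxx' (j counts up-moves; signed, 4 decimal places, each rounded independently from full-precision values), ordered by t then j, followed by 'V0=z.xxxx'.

(0,0): Delta=0.0038 Bond=8.1743
(1,0): Delta=0.0378 Bond=3.9200
(1,1): Delta=0.0014 Bond=8.8850
(2,0): Delta=0.2805 Bond=-19.7540
(2,1): Delta=0.0203 Bond=6.4988
(2,2): Delta=0.0000 Bond=9.4260
(3,0): Delta=0.0000 Bond=0.0000
(3,1): Delta=0.3008 Bond=-22.4515
(3,2): Delta=0.0000 Bond=9.7087
(3,3): Delta=0.0000 Bond=9.7087
V0=8.8576

Under the risk-neutral measure, an up-move has probability p* = (R−d)/(u−d) = 0.9062 and values discount at R = 1.03.
Payoff layer (t=4): V(4,0)=0.0000, V(4,1)=0.0000, V(4,2)=10.0000, V(4,3)=10.0000, V(4,4)=10.0000
  t=3,j=0: stock 72.5351 → up 76.8872 (V=0.0000), down 53.6760 (V=0.0000). Price 0.0000; hedge Δ=0.0000, bond B=0.0000.
  t=3,j=1: stock 103.9016 → up 110.1357 (V=10.0000), down 76.8872 (V=0.0000). Price 8.7985; hedge Δ=0.3008, bond B=-22.4515.
  t=3,j=2: stock 148.8321 → up 157.7620 (V=10.0000), down 110.1357 (V=10.0000). Price 9.7087; hedge Δ=0.0000, bond B=9.7087.
  t=3,j=3: stock 213.1919 → up 225.9834 (V=10.0000), down 157.7620 (V=10.0000). Price 9.7087; hedge Δ=0.0000, bond B=9.7087.
  t=2,j=0: stock 98.0204 → up 103.9016 (V=8.7985), down 72.5351 (V=0.0000). Price 7.7414; hedge Δ=0.2805, bond B=-19.7540.
  t=2,j=1: stock 140.4076 → up 148.8321 (V=9.7087), down 103.9016 (V=8.7985). Price 9.3431; hedge Δ=0.0203, bond B=6.4988.
  t=2,j=2: stock 201.1244 → up 213.1919 (V=9.7087), down 148.8321 (V=9.7087). Price 9.4260; hedge Δ=0.0000, bond B=9.4260.
  t=1,j=0: stock 132.4600 → up 140.4076 (V=9.3431), down 98.0204 (V=7.7414). Price 8.9252; hedge Δ=0.0378, bond B=3.9200.
  t=1,j=1: stock 189.7400 → up 201.1244 (V=9.4260), down 140.4076 (V=9.3431). Price 9.1439; hedge Δ=0.0014, bond B=8.8850.
  t=0,j=0: stock 179.0000 → up 189.7400 (V=9.1439), down 132.4600 (V=8.9252). Price 8.8576; hedge Δ=0.0038, bond B=8.1743.
Check: Δ(0,0)·S0 + B(0,0) = 8.8576 = V0.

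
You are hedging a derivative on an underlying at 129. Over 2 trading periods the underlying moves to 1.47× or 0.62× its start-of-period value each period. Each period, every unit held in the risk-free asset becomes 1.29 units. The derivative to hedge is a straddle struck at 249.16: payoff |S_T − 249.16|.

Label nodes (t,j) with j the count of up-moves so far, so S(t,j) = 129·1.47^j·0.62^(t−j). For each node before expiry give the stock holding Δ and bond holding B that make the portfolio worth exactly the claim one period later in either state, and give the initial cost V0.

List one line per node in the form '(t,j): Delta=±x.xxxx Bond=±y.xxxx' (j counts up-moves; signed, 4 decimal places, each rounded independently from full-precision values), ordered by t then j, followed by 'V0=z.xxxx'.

The replicating-portfolio and risk-neutral prices coincide; use p* = (1.29−0.62)/(1.47−0.62) = 0.7882 for the latter.
Payoff layer (t=2): V(2,0)=199.5724, V(2,1)=131.5894, V(2,2)=29.5961
  t=1,j=0: stock 79.9800 → up 117.5706 (V=131.5894), down 49.5876 (V=199.5724). Price 113.1673; hedge Δ=-1.0000, bond B=193.1473.
  t=1,j=1: stock 189.6300 → up 278.7561 (V=29.5961), down 117.5706 (V=131.5894). Price 39.6858; hedge Δ=-0.6328, bond B=159.6779.
  t=0,j=0: stock 129.0000 → up 189.6300 (V=39.6858), down 79.9800 (V=113.1673). Price 42.8268; hedge Δ=-0.6701, bond B=129.2756.
Root portfolio cost Δ·129+B reproduces V0=42.8268.

(0,0): Delta=-0.6701 Bond=129.2756
(1,0): Delta=-1.0000 Bond=193.1473
(1,1): Delta=-0.6328 Bond=159.6779
V0=42.8268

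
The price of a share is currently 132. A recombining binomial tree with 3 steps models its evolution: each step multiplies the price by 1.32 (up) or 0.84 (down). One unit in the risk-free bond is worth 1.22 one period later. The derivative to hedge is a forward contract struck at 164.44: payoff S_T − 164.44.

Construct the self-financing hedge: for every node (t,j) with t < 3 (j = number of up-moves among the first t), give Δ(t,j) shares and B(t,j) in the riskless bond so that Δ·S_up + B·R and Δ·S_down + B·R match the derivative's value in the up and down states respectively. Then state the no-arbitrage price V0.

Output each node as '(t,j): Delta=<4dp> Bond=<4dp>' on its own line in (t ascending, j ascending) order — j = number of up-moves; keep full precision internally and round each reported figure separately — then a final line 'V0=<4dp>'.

Under the risk-neutral measure, an up-move has probability p* = (R−d)/(u−d) = 0.7917 and values discount at R = 1.22.
At expiry t=3: V(3,0)=-86.2031, V(3,1)=-41.4963, V(3,2)=28.7573, V(3,3)=139.1558
Node (2,0) S=93.1392: V=(p*·-41.4963+(1−p*)·-86.2031)/1.22=-41.6477; Δ=(-41.4963−-86.2031)/(122.9437−78.2369)=1.0000; B=V−Δ·S=-134.7869
Node (2,1) S=146.3616: V=(p*·28.7573+(1−p*)·-41.4963)/1.22=11.5747; Δ=(28.7573−-41.4963)/(193.1973−122.9437)=1.0000; B=V−Δ·S=-134.7869
Node (2,2) S=229.9968: V=(p*·139.1558+(1−p*)·28.7573)/1.22=95.2099; Δ=(139.1558−28.7573)/(303.5958−193.1973)=1.0000; B=V−Δ·S=-134.7869
Node (1,0) S=110.8800: V=(p*·11.5747+(1−p*)·-41.6477)/1.22=0.3989; Δ=(11.5747−-41.6477)/(146.3616−93.1392)=1.0000; B=V−Δ·S=-110.4811
Node (1,1) S=174.2400: V=(p*·95.2099+(1−p*)·11.5747)/1.22=63.7589; Δ=(95.2099−11.5747)/(229.9968−146.3616)=1.0000; B=V−Δ·S=-110.4811
Node (0,0) S=132.0000: V=(p*·63.7589+(1−p*)·0.3989)/1.22=41.4418; Δ=(63.7589−0.3989)/(174.2400−110.8800)=1.0000; B=V−Δ·S=-90.5582
Each (Δ,B) replicates both successor values, so the strategy is self-financing and V0 is arbitrage-free.

(0,0): Delta=1.0000 Bond=-90.5582
(1,0): Delta=1.0000 Bond=-110.4811
(1,1): Delta=1.0000 Bond=-110.4811
(2,0): Delta=1.0000 Bond=-134.7869
(2,1): Delta=1.0000 Bond=-134.7869
(2,2): Delta=1.0000 Bond=-134.7869
V0=41.4418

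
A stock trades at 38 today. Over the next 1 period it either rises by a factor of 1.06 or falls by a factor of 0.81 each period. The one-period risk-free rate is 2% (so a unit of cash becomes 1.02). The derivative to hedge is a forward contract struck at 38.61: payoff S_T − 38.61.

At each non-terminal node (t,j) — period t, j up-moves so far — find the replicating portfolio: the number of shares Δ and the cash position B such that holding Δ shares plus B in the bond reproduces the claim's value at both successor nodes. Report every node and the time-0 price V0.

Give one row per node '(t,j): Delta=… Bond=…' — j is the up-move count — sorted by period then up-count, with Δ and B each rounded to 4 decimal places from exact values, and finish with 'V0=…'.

The replicating-portfolio and risk-neutral prices coincide; use p* = (1.02−0.81)/(1.06−0.81) = 0.8400 for the latter.
Payoff layer (t=1): V(1,0)=-7.8300, V(1,1)=1.6700
Node (0,0) S=38.0000: V=(p*·1.6700+(1−p*)·-7.8300)/1.02=0.1471; Δ=(1.6700−-7.8300)/(40.2800−30.7800)=1.0000; B=V−Δ·S=-37.8529
The time-0 hedge costs 0.1471, which is the no-arbitrage price.

(0,0): Delta=1.0000 Bond=-37.8529
V0=0.1471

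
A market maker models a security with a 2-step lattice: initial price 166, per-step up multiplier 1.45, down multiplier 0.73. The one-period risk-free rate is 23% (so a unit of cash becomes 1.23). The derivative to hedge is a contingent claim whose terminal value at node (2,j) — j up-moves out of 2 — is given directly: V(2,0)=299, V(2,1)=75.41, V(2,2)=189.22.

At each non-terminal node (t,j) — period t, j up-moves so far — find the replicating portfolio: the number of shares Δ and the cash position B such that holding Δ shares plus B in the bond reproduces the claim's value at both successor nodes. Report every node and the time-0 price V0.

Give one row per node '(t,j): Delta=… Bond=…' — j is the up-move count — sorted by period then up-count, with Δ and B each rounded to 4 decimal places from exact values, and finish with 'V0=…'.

Since d<R<u, set p* = (R−d)/(u−d) = 0.6944; price each node as the discounted p*-expectation of its children.
Terminal values V(2,·): V(2,0)=299.0000, V(2,1)=75.4100, V(2,2)=189.2200
Node (1,0) S=121.1800: V=(p*·75.4100+(1−p*)·299.0000)/1.23=116.8530; Δ=(75.4100−299.0000)/(175.7110−88.4614)=-2.5626; B=V−Δ·S=427.3946
Node (1,1) S=240.7000: V=(p*·189.2200+(1−p*)·75.4100)/1.23=125.5648; Δ=(189.2200−75.4100)/(349.0150−175.7110)=0.6567; B=V−Δ·S=-32.5046
Node (0,0) S=166.0000: V=(p*·125.5648+(1−p*)·116.8530)/1.23=99.9210; Δ=(125.5648−116.8530)/(240.7000−121.1800)=0.0729; B=V−Δ·S=87.8213
Each (Δ,B) replicates both successor values, so the strategy is self-financing and V0 is arbitrage-free.

(0,0): Delta=0.0729 Bond=87.8213
(1,0): Delta=-2.5626 Bond=427.3946
(1,1): Delta=0.6567 Bond=-32.5046
V0=99.9210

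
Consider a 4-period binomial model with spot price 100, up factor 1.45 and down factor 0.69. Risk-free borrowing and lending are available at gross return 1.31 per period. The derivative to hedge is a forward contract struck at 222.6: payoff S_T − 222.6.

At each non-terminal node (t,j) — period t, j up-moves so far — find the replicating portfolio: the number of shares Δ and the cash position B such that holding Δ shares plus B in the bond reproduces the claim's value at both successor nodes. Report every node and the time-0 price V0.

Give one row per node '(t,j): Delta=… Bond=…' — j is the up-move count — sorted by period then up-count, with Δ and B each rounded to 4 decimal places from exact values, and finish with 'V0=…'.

The replicating-portfolio and risk-neutral prices coincide; use p* = (1.31−0.69)/(1.45−0.69) = 0.8158 for the latter.
Terminal values V(4,·): V(4,0)=-199.9329, V(4,1)=-174.9662, V(4,2)=-122.5000, V(4,3)=-12.2449, V(4,4)=219.4506
(3,0): S=32.8509. Δ = (V_up−V_dn)/(S_up−S_dn) = (-174.9662−-199.9329)/(47.6338−22.6671) = 1.0000. V = [p*·-174.9662 + (1−p*)·-199.9329]/1.31 = -137.0728. B = V − Δ·S = -169.9237.
(3,1): S=69.0345. Δ = (V_up−V_dn)/(S_up−S_dn) = (-122.5000−-174.9662)/(100.1000−47.6338) = 1.0000. V = [p*·-122.5000 + (1−p*)·-174.9662]/1.31 = -100.8892. B = V − Δ·S = -169.9237.
(3,2): S=145.0725. Δ = (V_up−V_dn)/(S_up−S_dn) = (-12.2449−-122.5000)/(210.3551−100.1000) = 1.0000. V = [p*·-12.2449 + (1−p*)·-122.5000]/1.31 = -24.8512. B = V − Δ·S = -169.9237.
(3,3): S=304.8625. Δ = (V_up−V_dn)/(S_up−S_dn) = (219.4506−-12.2449)/(442.0506−210.3551) = 1.0000. V = [p*·219.4506 + (1−p*)·-12.2449]/1.31 = 134.9388. B = V − Δ·S = -169.9237.
(2,0): S=47.6100. Δ = (V_up−V_dn)/(S_up−S_dn) = (-100.8892−-137.0728)/(69.0345−32.8509) = 1.0000. V = [p*·-100.8892 + (1−p*)·-137.0728]/1.31 = -82.1027. B = V − Δ·S = -129.7127.
(2,1): S=100.0500. Δ = (V_up−V_dn)/(S_up−S_dn) = (-24.8512−-100.8892)/(145.0725−69.0345) = 1.0000. V = [p*·-24.8512 + (1−p*)·-100.8892]/1.31 = -29.6627. B = V − Δ·S = -129.7127.
(2,2): S=210.2500. Δ = (V_up−V_dn)/(S_up−S_dn) = (134.9388−-24.8512)/(304.8625−145.0725) = 1.0000. V = [p*·134.9388 + (1−p*)·-24.8512]/1.31 = 80.5373. B = V − Δ·S = -129.7127.
(1,0): S=69.0000. Δ = (V_up−V_dn)/(S_up−S_dn) = (-29.6627−-82.1027)/(100.0500−47.6100) = 1.0000. V = [p*·-29.6627 + (1−p*)·-82.1027]/1.31 = -30.0173. B = V − Δ·S = -99.0173.
(1,1): S=145.0000. Δ = (V_up−V_dn)/(S_up−S_dn) = (80.5373−-29.6627)/(210.2500−100.0500) = 1.0000. V = [p*·80.5373 + (1−p*)·-29.6627]/1.31 = 45.9827. B = V − Δ·S = -99.0173.
(0,0): S=100.0000. Δ = (V_up−V_dn)/(S_up−S_dn) = (45.9827−-30.0173)/(145.0000−69.0000) = 1.0000. V = [p*·45.9827 + (1−p*)·-30.0173]/1.31 = 24.4142. B = V − Δ·S = -75.5858.
Self-financing check: at every node Δ·S+B equals the discounted successor values.

(0,0): Delta=1.0000 Bond=-75.5858
(1,0): Delta=1.0000 Bond=-99.0173
(1,1): Delta=1.0000 Bond=-99.0173
(2,0): Delta=1.0000 Bond=-129.7127
(2,1): Delta=1.0000 Bond=-129.7127
(2,2): Delta=1.0000 Bond=-129.7127
(3,0): Delta=1.0000 Bond=-169.9237
(3,1): Delta=1.0000 Bond=-169.9237
(3,2): Delta=1.0000 Bond=-169.9237
(3,3): Delta=1.0000 Bond=-169.9237
V0=24.4142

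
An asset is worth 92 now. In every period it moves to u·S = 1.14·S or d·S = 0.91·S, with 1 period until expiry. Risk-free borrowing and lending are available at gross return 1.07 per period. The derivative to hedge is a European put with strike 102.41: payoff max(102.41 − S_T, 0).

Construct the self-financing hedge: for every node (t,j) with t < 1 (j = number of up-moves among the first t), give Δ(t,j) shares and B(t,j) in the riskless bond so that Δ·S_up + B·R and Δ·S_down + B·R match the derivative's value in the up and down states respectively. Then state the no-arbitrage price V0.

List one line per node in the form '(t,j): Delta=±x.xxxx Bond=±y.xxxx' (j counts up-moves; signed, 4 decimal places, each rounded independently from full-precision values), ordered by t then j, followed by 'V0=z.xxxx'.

The replicating-portfolio and risk-neutral prices coincide; use p* = (1.07−0.91)/(1.14−0.91) = 0.6957 for the latter.
Payoff layer (t=1): V(1,0)=18.6900, V(1,1)=0.0000
  t=0,j=0: stock 92.0000 → up 104.8800 (V=0.0000), down 83.7200 (V=18.6900). Price 5.3161; hedge Δ=-0.8833, bond B=86.5770.
Check: Δ(0,0)·S0 + B(0,0) = 5.3161 = V0.

(0,0): Delta=-0.8833 Bond=86.5770
V0=5.3161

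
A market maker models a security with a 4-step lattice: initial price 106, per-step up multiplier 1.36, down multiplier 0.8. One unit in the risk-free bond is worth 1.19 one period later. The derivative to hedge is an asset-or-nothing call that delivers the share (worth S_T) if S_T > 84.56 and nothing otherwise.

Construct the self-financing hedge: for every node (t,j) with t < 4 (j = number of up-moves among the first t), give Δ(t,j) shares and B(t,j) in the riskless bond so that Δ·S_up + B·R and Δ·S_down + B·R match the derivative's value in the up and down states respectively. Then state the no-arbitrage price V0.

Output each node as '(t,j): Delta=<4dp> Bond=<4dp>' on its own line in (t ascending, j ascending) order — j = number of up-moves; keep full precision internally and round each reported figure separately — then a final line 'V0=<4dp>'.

The replicating-portfolio and risk-neutral prices coincide; use p* = (1.19−0.8)/(1.36−0.8) = 0.6964 for the latter.
Terminal values V(4,·): V(4,0)=0.0000, V(4,1)=0.0000, V(4,2)=125.4769, V(4,3)=213.3107, V(4,4)=362.6281
(3,0): S=54.2720. Δ = (V_up−V_dn)/(S_up−S_dn) = (0.0000−0.0000)/(73.8099−43.4176) = 0.0000. V = [p*·0.0000 + (1−p*)·0.0000]/1.19 = 0.0000. B = V − Δ·S = 0.0000.
(3,1): S=92.2624. Δ = (V_up−V_dn)/(S_up−S_dn) = (125.4769−0.0000)/(125.4769−73.8099) = 2.4286. V = [p*·125.4769 + (1−p*)·0.0000]/1.19 = 73.4333. B = V − Δ·S = -150.6325.
(3,2): S=156.8461. Δ = (V_up−V_dn)/(S_up−S_dn) = (213.3107−125.4769)/(213.3107−125.4769) = 1.0000. V = [p*·213.3107 + (1−p*)·125.4769]/1.19 = 156.8461. B = V − Δ·S = 0.0000.
(3,3): S=266.6383. Δ = (V_up−V_dn)/(S_up−S_dn) = (362.6281−213.3107)/(362.6281−213.3107) = 1.0000. V = [p*·362.6281 + (1−p*)·213.3107]/1.19 = 266.6383. B = V − Δ·S = 0.0000.
(2,0): S=67.8400. Δ = (V_up−V_dn)/(S_up−S_dn) = (73.4333−0.0000)/(92.2624−54.2720) = 1.9329. V = [p*·73.4333 + (1−p*)·0.0000]/1.19 = 42.9757. B = V − Δ·S = -88.1553.
(2,1): S=115.3280. Δ = (V_up−V_dn)/(S_up−S_dn) = (156.8461−73.4333)/(156.8461−92.2624) = 1.2915. V = [p*·156.8461 + (1−p*)·73.4333]/1.19 = 110.5247. B = V − Δ·S = -38.4267.
(2,2): S=196.0576. Δ = (V_up−V_dn)/(S_up−S_dn) = (266.6383−156.8461)/(266.6383−156.8461) = 1.0000. V = [p*·266.6383 + (1−p*)·156.8461]/1.19 = 196.0576. B = V − Δ·S = 0.0000.
(1,0): S=84.8000. Δ = (V_up−V_dn)/(S_up−S_dn) = (110.5247−42.9757)/(115.3280−67.8400) = 1.4224. V = [p*·110.5247 + (1−p*)·42.9757]/1.19 = 75.6460. B = V − Δ·S = -44.9772.
(1,1): S=144.1600. Δ = (V_up−V_dn)/(S_up−S_dn) = (196.0576−110.5247)/(196.0576−115.3280) = 1.0595. V = [p*·196.0576 + (1−p*)·110.5247]/1.19 = 142.9347. B = V − Δ·S = -9.8027.
(0,0): S=106.0000. Δ = (V_up−V_dn)/(S_up−S_dn) = (142.9347−75.6460)/(144.1600−84.8000) = 1.1336. V = [p*·142.9347 + (1−p*)·75.6460]/1.19 = 102.9477. B = V − Δ·S = -17.2107.
Check: Δ(0,0)·S0 + B(0,0) = 102.9477 = V0.

(0,0): Delta=1.1336 Bond=-17.2107
(1,0): Delta=1.4224 Bond=-44.9772
(1,1): Delta=1.0595 Bond=-9.8027
(2,0): Delta=1.9329 Bond=-88.1553
(2,1): Delta=1.2915 Bond=-38.4267
(2,2): Delta=1.0000 Bond=0.0000
(3,0): Delta=0.0000 Bond=0.0000
(3,1): Delta=2.4286 Bond=-150.6325
(3,2): Delta=1.0000 Bond=0.0000
(3,3): Delta=1.0000 Bond=0.0000
V0=102.9477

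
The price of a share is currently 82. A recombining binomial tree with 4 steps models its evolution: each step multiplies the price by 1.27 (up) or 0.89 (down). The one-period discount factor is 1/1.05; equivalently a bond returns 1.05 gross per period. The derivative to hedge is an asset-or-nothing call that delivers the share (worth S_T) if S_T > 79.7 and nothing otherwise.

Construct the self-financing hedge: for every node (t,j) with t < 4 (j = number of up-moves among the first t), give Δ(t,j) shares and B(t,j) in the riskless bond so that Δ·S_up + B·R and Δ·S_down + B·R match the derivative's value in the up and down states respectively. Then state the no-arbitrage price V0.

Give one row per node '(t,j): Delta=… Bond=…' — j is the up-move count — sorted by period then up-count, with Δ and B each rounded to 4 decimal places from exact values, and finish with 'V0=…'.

Since d<R<u, set p* = (R−d)/(u−d) = 0.4211; price each node as the discounted p*-expectation of its children.
Terminal values V(4,·): V(4,0)=0.0000, V(4,1)=0.0000, V(4,2)=104.7614, V(4,3)=149.4910, V(4,4)=213.3186
  t=3,j=0: stock 57.8075 → up 73.4155 (V=0.0000), down 51.4486 (V=0.0000). Price 0.0000; hedge Δ=0.0000, bond B=0.0000.
  t=3,j=1: stock 82.4893 → up 104.7614 (V=104.7614), down 73.4155 (V=0.0000). Price 42.0096; hedge Δ=3.3421, bond B=-233.6783.
  t=3,j=2: stock 117.7094 → up 149.4910 (V=149.4910), down 104.7614 (V=104.7614). Price 117.7094; hedge Δ=1.0000, bond B=0.0000.
  t=3,j=3: stock 167.9674 → up 213.3186 (V=213.3186), down 149.4910 (V=149.4910). Price 167.9674; hedge Δ=1.0000, bond B=0.0000.
  t=2,j=0: stock 64.9522 → up 82.4893 (V=42.0096), down 57.8075 (V=0.0000). Price 16.8459; hedge Δ=1.7020, bond B=-93.7056.
  t=2,j=1: stock 92.6846 → up 117.7094 (V=117.7094), down 82.4893 (V=42.0096). Price 70.3650; hedge Δ=2.1493, bond B=-128.8452.
  t=2,j=2: stock 132.2578 → up 167.9674 (V=167.9674), down 117.7094 (V=117.7094). Price 132.2578; hedge Δ=1.0000, bond B=0.0000.
  t=1,j=0: stock 72.9800 → up 92.6846 (V=70.3650), down 64.9522 (V=16.8459). Price 37.5050; hedge Δ=1.9298, bond B=-103.3345.
  t=1,j=1: stock 104.1400 → up 132.2578 (V=132.2578), down 92.6846 (V=70.3650). Price 91.8334; hedge Δ=1.5640, bond B=-71.0425.
  t=0,j=0: stock 82.0000 → up 104.1400 (V=91.8334), down 72.9800 (V=37.5050). Price 57.5049; hedge Δ=1.7435, bond B=-85.4646.
Self-financing check: at every node Δ·S+B equals the discounted successor values.

(0,0): Delta=1.7435 Bond=-85.4646
(1,0): Delta=1.9298 Bond=-103.3345
(1,1): Delta=1.5640 Bond=-71.0425
(2,0): Delta=1.7020 Bond=-93.7056
(2,1): Delta=2.1493 Bond=-128.8452
(2,2): Delta=1.0000 Bond=0.0000
(3,0): Delta=0.0000 Bond=0.0000
(3,1): Delta=3.3421 Bond=-233.6783
(3,2): Delta=1.0000 Bond=0.0000
(3,3): Delta=1.0000 Bond=0.0000
V0=57.5049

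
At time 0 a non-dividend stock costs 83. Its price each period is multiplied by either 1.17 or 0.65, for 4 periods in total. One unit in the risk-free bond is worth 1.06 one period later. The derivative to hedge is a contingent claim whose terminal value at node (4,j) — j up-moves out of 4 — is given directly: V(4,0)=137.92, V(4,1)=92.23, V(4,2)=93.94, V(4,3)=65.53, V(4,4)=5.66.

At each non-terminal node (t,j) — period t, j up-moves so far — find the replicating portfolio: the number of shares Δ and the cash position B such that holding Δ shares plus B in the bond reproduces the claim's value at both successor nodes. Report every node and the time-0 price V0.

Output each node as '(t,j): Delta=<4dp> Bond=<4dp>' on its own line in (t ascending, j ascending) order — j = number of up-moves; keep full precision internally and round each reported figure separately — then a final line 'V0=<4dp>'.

(0,0): Delta=-0.7938 Bond=103.9681
(1,0): Delta=-0.6071 Bond=100.1308
(1,1): Delta=-0.8217 Bond=112.9093
(2,0): Delta=-0.4303 Bond=99.9389
(2,1): Delta=-0.6334 Bond=107.8020
(2,2): Delta=-0.8497 Bond=122.8716
(3,0): Delta=-3.8548 Bond=183.9929
(3,1): Delta=0.0801 Bond=84.9929
(3,2): Delta=-0.7398 Bond=122.1250
(3,3): Delta=-0.8661 Bond=132.4222
V0=38.0805

Under the risk-neutral measure, an up-move has probability p* = (R−d)/(u−d) = 0.7885 and values discount at R = 1.06.
At expiry t=4: V(4,0)=137.9200, V(4,1)=92.2300, V(4,2)=93.9400, V(4,3)=65.5300, V(4,4)=5.6600
Node (3,0) S=22.7939: V=(p*·92.2300+(1−p*)·137.9200)/1.06=96.1275; Δ=(92.2300−137.9200)/(26.6688−14.8160)=-3.8548; B=V−Δ·S=183.9929
Node (3,1) S=41.0290: V=(p*·93.9400+(1−p*)·92.2300)/1.06=88.2814; Δ=(93.9400−92.2300)/(48.0039−26.6688)=0.0801; B=V−Δ·S=84.9929
Node (3,2) S=73.8522: V=(p*·65.5300+(1−p*)·93.9400)/1.06=67.4904; Δ=(65.5300−93.9400)/(86.4070−48.0039)=-0.7398; B=V−Δ·S=122.1250
Node (3,3) S=132.9339: V=(p*·5.6600+(1−p*)·65.5300)/1.06=17.2876; Δ=(5.6600−65.5300)/(155.5326−86.4070)=-0.8661; B=V−Δ·S=132.4222
Node (2,0) S=35.0675: V=(p*·88.2814+(1−p*)·96.1275)/1.06=84.8501; Δ=(88.2814−96.1275)/(41.0290−22.7939)=-0.4303; B=V−Δ·S=99.9389
Node (2,1) S=63.1215: V=(p*·67.4904+(1−p*)·88.2814)/1.06=67.8193; Δ=(67.4904−88.2814)/(73.8522−41.0290)=-0.6334; B=V−Δ·S=107.8020
Node (2,2) S=113.6187: V=(p*·17.2876+(1−p*)·67.4904)/1.06=26.3277; Δ=(17.2876−67.4904)/(132.9339−73.8522)=-0.8497; B=V−Δ·S=122.8716
Node (1,0) S=53.9500: V=(p*·67.8193+(1−p*)·84.8501)/1.06=67.3792; Δ=(67.8193−84.8501)/(63.1215−35.0675)=-0.6071; B=V−Δ·S=100.1308
Node (1,1) S=97.1100: V=(p*·26.3277+(1−p*)·67.8193)/1.06=33.1177; Δ=(26.3277−67.8193)/(113.6187−63.1215)=-0.8217; B=V−Δ·S=112.9093
Node (0,0) S=83.0000: V=(p*·33.1177+(1−p*)·67.3792)/1.06=38.0805; Δ=(33.1177−67.3792)/(97.1100−53.9500)=-0.7938; B=V−Δ·S=103.9681
Self-financing check: at every node Δ·S+B equals the discounted successor values.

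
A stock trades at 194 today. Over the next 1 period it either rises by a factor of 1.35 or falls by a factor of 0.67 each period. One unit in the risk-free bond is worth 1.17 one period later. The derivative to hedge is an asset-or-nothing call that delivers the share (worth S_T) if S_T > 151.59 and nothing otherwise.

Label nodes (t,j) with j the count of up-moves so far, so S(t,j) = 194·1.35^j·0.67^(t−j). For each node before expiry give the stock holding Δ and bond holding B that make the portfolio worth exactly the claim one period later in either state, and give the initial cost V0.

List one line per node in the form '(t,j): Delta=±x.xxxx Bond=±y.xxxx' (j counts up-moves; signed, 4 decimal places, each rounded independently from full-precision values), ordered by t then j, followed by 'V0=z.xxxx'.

Since d<R<u, set p* = (R−d)/(u−d) = 0.7353; price each node as the discounted p*-expectation of its children.
At expiry t=1: V(1,0)=0.0000, V(1,1)=261.9000
  t=0,j=0: stock 194.0000 → up 261.9000 (V=261.9000), down 129.9800 (V=0.0000). Price 164.5928; hedge Δ=1.9853, bond B=-220.5543.
Each (Δ,B) replicates both successor values, so the strategy is self-financing and V0 is arbitrage-free.

(0,0): Delta=1.9853 Bond=-220.5543
V0=164.5928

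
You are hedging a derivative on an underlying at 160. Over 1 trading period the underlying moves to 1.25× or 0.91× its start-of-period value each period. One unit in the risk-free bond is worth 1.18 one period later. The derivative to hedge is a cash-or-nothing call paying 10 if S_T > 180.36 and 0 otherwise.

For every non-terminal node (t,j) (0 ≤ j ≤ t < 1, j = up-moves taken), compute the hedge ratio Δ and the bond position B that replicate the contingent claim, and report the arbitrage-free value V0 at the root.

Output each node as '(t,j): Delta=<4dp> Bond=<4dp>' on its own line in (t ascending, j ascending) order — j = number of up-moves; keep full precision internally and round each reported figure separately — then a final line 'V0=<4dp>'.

The replicating-portfolio and risk-neutral prices coincide; use p* = (1.18−0.91)/(1.25−0.91) = 0.7941 for the latter.
Terminal values V(1,·): V(1,0)=0.0000, V(1,1)=10.0000
(0,0): S=160.0000. Δ = (V_up−V_dn)/(S_up−S_dn) = (10.0000−0.0000)/(200.0000−145.6000) = 0.1838. V = [p*·10.0000 + (1−p*)·0.0000]/1.18 = 6.7298. B = V − Δ·S = -22.6820.
Check: Δ(0,0)·S0 + B(0,0) = 6.7298 = V0.

(0,0): Delta=0.1838 Bond=-22.6820
V0=6.7298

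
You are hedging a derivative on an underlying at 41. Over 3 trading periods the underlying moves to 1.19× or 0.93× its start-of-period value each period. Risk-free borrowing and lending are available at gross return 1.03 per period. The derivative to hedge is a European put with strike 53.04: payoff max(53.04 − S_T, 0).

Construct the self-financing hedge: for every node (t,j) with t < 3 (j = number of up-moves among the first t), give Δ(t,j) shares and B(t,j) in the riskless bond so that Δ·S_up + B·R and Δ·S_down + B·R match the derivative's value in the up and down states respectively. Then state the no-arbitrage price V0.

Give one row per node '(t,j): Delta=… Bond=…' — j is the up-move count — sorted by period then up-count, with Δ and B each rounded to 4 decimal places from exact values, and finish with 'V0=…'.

(0,0): Delta=-0.7625 Bond=39.8776
(1,0): Delta=-0.9640 Bond=48.7557
(1,1): Delta=-0.5106 Bond=28.7830
(2,0): Delta=-1.0000 Bond=51.4951
(2,1): Delta=-0.9190 Bond=48.1756
(2,2): Delta=0.0000 Bond=0.0000
V0=8.6138

Risk-neutral probability p* = (R−d)/(u−d) = (1.03−0.93)/(1.19−0.93) = 0.3846.
Terminal payoffs: V(3,0)=20.0614, V(3,1)=10.8415, V(3,2)=0.0000, V(3,3)=0.0000
(2,0): S=35.4609. Δ = (V_up−V_dn)/(S_up−S_dn) = (10.8415−20.0614)/(42.1985−32.9786) = -1.0000. V = [p*·10.8415 + (1−p*)·20.0614]/1.03 = 16.0342. B = V − Δ·S = 51.4951.
(2,1): S=45.3747. Δ = (V_up−V_dn)/(S_up−S_dn) = (0.0000−10.8415)/(53.9959−42.1985) = -0.9190. V = [p*·0.0000 + (1−p*)·10.8415]/1.03 = 6.4774. B = V − Δ·S = 48.1756.
(2,2): S=58.0601. Δ = (V_up−V_dn)/(S_up−S_dn) = (0.0000−0.0000)/(69.0915−53.9959) = 0.0000. V = [p*·0.0000 + (1−p*)·0.0000]/1.03 = 0.0000. B = V − Δ·S = 0.0000.
(1,0): S=38.1300. Δ = (V_up−V_dn)/(S_up−S_dn) = (6.4774−16.0342)/(45.3747−35.4609) = -0.9640. V = [p*·6.4774 + (1−p*)·16.0342]/1.03 = 11.9986. B = V − Δ·S = 48.7557.
(1,1): S=48.7900. Δ = (V_up−V_dn)/(S_up−S_dn) = (0.0000−6.4774)/(58.0601−45.3747) = -0.5106. V = [p*·0.0000 + (1−p*)·6.4774]/1.03 = 3.8700. B = V − Δ·S = 28.7830.
(0,0): S=41.0000. Δ = (V_up−V_dn)/(S_up−S_dn) = (3.8700−11.9986)/(48.7900−38.1300) = -0.7625. V = [p*·3.8700 + (1−p*)·11.9986]/1.03 = 8.6138. B = V − Δ·S = 39.8776.
Each (Δ,B) replicates both successor values, so the strategy is self-financing and V0 is arbitrage-free.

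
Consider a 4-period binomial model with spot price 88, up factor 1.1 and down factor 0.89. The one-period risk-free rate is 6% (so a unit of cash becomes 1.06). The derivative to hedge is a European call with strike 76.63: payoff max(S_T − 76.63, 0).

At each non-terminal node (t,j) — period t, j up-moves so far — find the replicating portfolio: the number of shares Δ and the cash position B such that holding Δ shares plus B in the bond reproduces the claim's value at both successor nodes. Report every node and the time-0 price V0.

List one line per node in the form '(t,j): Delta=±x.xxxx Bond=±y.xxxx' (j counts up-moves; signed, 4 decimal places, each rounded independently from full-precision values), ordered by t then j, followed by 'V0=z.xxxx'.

Risk-neutral probability p* = (R−d)/(u−d) = (1.06−0.89)/(1.1−0.89) = 0.8095.
At expiry t=4: V(4,0)=0.0000, V(4,1)=0.0000, V(4,2)=7.7128, V(4,3)=27.6139, V(4,4)=52.2108
(3,0): S=62.0373. Δ = (V_up−V_dn)/(S_up−S_dn) = (0.0000−0.0000)/(68.2410−55.2132) = 0.0000. V = [p*·0.0000 + (1−p*)·0.0000]/1.06 = 0.0000. B = V − Δ·S = 0.0000.
(3,1): S=76.6753. Δ = (V_up−V_dn)/(S_up−S_dn) = (7.7128−0.0000)/(84.3428−68.2410) = 0.4790. V = [p*·7.7128 + (1−p*)·0.0000]/1.06 = 5.8903. B = V − Δ·S = -30.8374.
(3,2): S=94.7672. Δ = (V_up−V_dn)/(S_up−S_dn) = (27.6139−7.7128)/(104.2439−84.3428) = 1.0000. V = [p*·27.6139 + (1−p*)·7.7128]/1.06 = 22.4747. B = V − Δ·S = -72.2925.
(3,3): S=117.1280. Δ = (V_up−V_dn)/(S_up−S_dn) = (52.2108−27.6139)/(128.8408−104.2439) = 1.0000. V = [p*·52.2108 + (1−p*)·27.6139]/1.06 = 44.8355. B = V − Δ·S = -72.2925.
(2,0): S=69.7048. Δ = (V_up−V_dn)/(S_up−S_dn) = (5.8903−0.0000)/(76.6753−62.0373) = 0.4024. V = [p*·5.8903 + (1−p*)·0.0000]/1.06 = 4.4984. B = V − Δ·S = -23.5506.
(2,1): S=86.1520. Δ = (V_up−V_dn)/(S_up−S_dn) = (22.4747−5.8903)/(94.7672−76.6753) = 0.9167. V = [p*·22.4747 + (1−p*)·5.8903]/1.06 = 18.2225. B = V − Δ·S = -60.7512.
(2,2): S=106.4800. Δ = (V_up−V_dn)/(S_up−S_dn) = (44.8355−22.4747)/(117.1280−94.7672) = 1.0000. V = [p*·44.8355 + (1−p*)·22.4747]/1.06 = 38.2796. B = V − Δ·S = -68.2004.
(1,0): S=78.3200. Δ = (V_up−V_dn)/(S_up−S_dn) = (18.2225−4.4984)/(86.1520−69.7048) = 0.8344. V = [p*·18.2225 + (1−p*)·4.4984]/1.06 = 14.7249. B = V − Δ·S = -50.6277.
(1,1): S=96.8000. Δ = (V_up−V_dn)/(S_up−S_dn) = (38.2796−18.2225)/(106.4800−86.1520) = 0.9867. V = [p*·38.2796 + (1−p*)·18.2225]/1.06 = 32.5087. B = V − Δ·S = -63.0014.
(0,0): S=88.0000. Δ = (V_up−V_dn)/(S_up−S_dn) = (32.5087−14.7249)/(96.8000−78.3200) = 0.9623. V = [p*·32.5087 + (1−p*)·14.7249]/1.06 = 27.4729. B = V − Δ·S = -57.2118.
Each (Δ,B) replicates both successor values, so the strategy is self-financing and V0 is arbitrage-free.

(0,0): Delta=0.9623 Bond=-57.2118
(1,0): Delta=0.8344 Bond=-50.6277
(1,1): Delta=0.9867 Bond=-63.0014
(2,0): Delta=0.4024 Bond=-23.5506
(2,1): Delta=0.9167 Bond=-60.7512
(2,2): Delta=1.0000 Bond=-68.2004
(3,0): Delta=0.0000 Bond=0.0000
(3,1): Delta=0.4790 Bond=-30.8374
(3,2): Delta=1.0000 Bond=-72.2925
(3,3): Delta=1.0000 Bond=-72.2925
V0=27.4729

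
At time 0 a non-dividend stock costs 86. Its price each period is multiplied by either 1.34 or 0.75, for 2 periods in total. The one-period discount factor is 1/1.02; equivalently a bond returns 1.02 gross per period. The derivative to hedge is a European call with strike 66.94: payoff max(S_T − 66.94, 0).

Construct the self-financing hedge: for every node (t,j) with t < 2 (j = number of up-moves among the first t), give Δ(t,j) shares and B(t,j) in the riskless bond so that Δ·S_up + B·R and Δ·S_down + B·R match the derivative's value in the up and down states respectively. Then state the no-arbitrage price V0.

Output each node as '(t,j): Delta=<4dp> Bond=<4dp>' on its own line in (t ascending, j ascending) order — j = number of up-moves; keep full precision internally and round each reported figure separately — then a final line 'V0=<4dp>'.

(0,0): Delta=0.8054 Bond=-42.3597
(1,0): Delta=0.5122 Bond=-24.2896
(1,1): Delta=1.0000 Bond=-65.6275
V0=26.9085

Since d<R<u, set p* = (R−d)/(u−d) = 0.4576; price each node as the discounted p*-expectation of its children.
Terminal values V(2,·): V(2,0)=0.0000, V(2,1)=19.4900, V(2,2)=87.4816
  t=1,j=0: stock 64.5000 → up 86.4300 (V=19.4900), down 48.3750 (V=0.0000). Price 8.7443; hedge Δ=0.5122, bond B=-24.2896.
  t=1,j=1: stock 115.2400 → up 154.4216 (V=87.4816), down 86.4300 (V=19.4900). Price 49.6125; hedge Δ=1.0000, bond B=-65.6275.
  t=0,j=0: stock 86.0000 → up 115.2400 (V=49.6125), down 64.5000 (V=8.7443). Price 26.9085; hedge Δ=0.8054, bond B=-42.3597.
The time-0 hedge costs 26.9085, which is the no-arbitrage price.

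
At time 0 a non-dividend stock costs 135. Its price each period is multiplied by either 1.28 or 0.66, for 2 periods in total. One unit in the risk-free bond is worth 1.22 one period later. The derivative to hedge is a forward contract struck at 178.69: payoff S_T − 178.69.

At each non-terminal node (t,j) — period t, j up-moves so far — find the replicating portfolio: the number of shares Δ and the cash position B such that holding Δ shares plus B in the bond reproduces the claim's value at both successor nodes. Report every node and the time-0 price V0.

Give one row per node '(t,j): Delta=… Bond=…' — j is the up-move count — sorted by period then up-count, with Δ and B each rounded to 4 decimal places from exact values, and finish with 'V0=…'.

(0,0): Delta=1.0000 Bond=-120.0551
(1,0): Delta=1.0000 Bond=-146.4672
(1,1): Delta=1.0000 Bond=-146.4672
V0=14.9449

Risk-neutral probability p* = (R−d)/(u−d) = (1.22−0.66)/(1.28−0.66) = 0.9032.
At expiry t=2: V(2,0)=-119.8840, V(2,1)=-64.6420, V(2,2)=42.4940
  t=1,j=0: stock 89.1000 → up 114.0480 (V=-64.6420), down 58.8060 (V=-119.8840). Price -57.3672; hedge Δ=1.0000, bond B=-146.4672.
  t=1,j=1: stock 172.8000 → up 221.1840 (V=42.4940), down 114.0480 (V=-64.6420). Price 26.3328; hedge Δ=1.0000, bond B=-146.4672.
  t=0,j=0: stock 135.0000 → up 172.8000 (V=26.3328), down 89.1000 (V=-57.3672). Price 14.9449; hedge Δ=1.0000, bond B=-120.0551.
Each (Δ,B) replicates both successor values, so the strategy is self-financing and V0 is arbitrage-free.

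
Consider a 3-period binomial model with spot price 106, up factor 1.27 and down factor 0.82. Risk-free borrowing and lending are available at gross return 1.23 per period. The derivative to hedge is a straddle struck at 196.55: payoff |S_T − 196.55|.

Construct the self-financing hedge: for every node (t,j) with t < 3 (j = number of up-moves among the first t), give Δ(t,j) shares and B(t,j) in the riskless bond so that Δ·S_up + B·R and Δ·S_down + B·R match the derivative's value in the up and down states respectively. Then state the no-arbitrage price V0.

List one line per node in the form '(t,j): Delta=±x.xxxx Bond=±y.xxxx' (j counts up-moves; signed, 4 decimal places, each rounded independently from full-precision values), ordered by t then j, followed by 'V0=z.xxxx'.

(0,0): Delta=-0.5266 Bond=72.1668
(1,0): Delta=-1.0000 Bond=129.9161
(1,1): Delta=-0.4967 Bond=84.7504
(2,0): Delta=-1.0000 Bond=159.7967
(2,1): Delta=-1.0000 Bond=159.7967
(2,2): Delta=-0.4650 Bond=98.8231
V0=16.3508

Risk-neutral probability p* = (R−d)/(u−d) = (1.23−0.82)/(1.27−0.82) = 0.9111.
At expiry t=3: V(3,0)=138.1050, V(3,1)=106.0315, V(3,2)=56.3567, V(3,3)=20.5786
  t=2,j=0: stock 71.2744 → up 90.5185 (V=106.0315), down 58.4450 (V=138.1050). Price 88.5223; hedge Δ=-1.0000, bond B=159.7967.
  t=2,j=1: stock 110.3884 → up 140.1933 (V=56.3567), down 90.5185 (V=106.0315). Price 49.4083; hedge Δ=-1.0000, bond B=159.7967.
  t=2,j=2: stock 170.9674 → up 217.1286 (V=20.5786), down 140.1933 (V=56.3567). Price 19.3162; hedge Δ=-0.4650, bond B=98.8231.
  t=1,j=0: stock 86.9200 → up 110.3884 (V=49.4083), down 71.2744 (V=88.5223). Price 42.9961; hedge Δ=-1.0000, bond B=129.9161.
  t=1,j=1: stock 134.6200 → up 170.9674 (V=19.3162), down 110.3884 (V=49.4083). Price 17.8789; hedge Δ=-0.4967, bond B=84.7504.
  t=0,j=0: stock 106.0000 → up 134.6200 (V=17.8789), down 86.9200 (V=42.9961). Price 16.3508; hedge Δ=-0.5266, bond B=72.1668.
Each (Δ,B) replicates both successor values, so the strategy is self-financing and V0 is arbitrage-free.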